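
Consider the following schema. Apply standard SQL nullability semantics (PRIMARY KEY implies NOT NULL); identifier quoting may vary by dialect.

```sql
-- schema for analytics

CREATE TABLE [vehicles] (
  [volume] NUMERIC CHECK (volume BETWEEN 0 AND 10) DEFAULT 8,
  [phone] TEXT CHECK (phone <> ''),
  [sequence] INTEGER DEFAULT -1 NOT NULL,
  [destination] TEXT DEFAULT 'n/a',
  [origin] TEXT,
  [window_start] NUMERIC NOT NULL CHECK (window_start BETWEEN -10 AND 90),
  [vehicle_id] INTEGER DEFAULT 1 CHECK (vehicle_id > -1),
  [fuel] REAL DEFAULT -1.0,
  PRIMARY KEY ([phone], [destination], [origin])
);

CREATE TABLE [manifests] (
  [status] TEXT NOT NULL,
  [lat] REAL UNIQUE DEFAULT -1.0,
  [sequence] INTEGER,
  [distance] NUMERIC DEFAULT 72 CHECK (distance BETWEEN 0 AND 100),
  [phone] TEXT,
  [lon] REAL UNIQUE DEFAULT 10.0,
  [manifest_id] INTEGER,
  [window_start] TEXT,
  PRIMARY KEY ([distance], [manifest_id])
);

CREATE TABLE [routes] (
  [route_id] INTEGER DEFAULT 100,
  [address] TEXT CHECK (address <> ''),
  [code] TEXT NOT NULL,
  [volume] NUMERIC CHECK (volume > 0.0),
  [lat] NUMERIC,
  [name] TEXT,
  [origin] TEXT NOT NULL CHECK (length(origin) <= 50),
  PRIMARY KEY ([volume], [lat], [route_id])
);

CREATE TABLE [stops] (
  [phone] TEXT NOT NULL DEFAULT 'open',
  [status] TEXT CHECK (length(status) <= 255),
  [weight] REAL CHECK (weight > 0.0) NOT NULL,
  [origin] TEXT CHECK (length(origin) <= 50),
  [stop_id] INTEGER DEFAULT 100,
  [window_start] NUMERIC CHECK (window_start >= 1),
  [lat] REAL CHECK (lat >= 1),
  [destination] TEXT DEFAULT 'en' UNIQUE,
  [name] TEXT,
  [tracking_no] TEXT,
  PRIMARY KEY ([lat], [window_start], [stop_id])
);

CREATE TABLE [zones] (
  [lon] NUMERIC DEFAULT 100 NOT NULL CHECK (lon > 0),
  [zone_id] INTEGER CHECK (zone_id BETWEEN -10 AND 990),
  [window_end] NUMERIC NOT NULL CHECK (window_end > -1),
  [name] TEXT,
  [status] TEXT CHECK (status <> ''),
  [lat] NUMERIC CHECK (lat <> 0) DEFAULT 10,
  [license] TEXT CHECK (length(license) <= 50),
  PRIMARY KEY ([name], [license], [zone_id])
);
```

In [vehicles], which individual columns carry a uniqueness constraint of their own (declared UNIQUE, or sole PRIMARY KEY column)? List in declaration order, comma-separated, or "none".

- volume: no UNIQUE or single-column PK constraint.
- phone: part of a composite PRIMARY KEY — only the tuple is unique, not this column on its own.
- sequence: no UNIQUE or single-column PK constraint.
- destination: part of a composite PRIMARY KEY — only the tuple is unique, not this column on its own.
- origin: part of a composite PRIMARY KEY — only the tuple is unique, not this column on its own.
- window_start: no UNIQUE or single-column PK constraint.
- vehicle_id: no UNIQUE or single-column PK constraint.
- fuel: no UNIQUE or single-column PK constraint.

none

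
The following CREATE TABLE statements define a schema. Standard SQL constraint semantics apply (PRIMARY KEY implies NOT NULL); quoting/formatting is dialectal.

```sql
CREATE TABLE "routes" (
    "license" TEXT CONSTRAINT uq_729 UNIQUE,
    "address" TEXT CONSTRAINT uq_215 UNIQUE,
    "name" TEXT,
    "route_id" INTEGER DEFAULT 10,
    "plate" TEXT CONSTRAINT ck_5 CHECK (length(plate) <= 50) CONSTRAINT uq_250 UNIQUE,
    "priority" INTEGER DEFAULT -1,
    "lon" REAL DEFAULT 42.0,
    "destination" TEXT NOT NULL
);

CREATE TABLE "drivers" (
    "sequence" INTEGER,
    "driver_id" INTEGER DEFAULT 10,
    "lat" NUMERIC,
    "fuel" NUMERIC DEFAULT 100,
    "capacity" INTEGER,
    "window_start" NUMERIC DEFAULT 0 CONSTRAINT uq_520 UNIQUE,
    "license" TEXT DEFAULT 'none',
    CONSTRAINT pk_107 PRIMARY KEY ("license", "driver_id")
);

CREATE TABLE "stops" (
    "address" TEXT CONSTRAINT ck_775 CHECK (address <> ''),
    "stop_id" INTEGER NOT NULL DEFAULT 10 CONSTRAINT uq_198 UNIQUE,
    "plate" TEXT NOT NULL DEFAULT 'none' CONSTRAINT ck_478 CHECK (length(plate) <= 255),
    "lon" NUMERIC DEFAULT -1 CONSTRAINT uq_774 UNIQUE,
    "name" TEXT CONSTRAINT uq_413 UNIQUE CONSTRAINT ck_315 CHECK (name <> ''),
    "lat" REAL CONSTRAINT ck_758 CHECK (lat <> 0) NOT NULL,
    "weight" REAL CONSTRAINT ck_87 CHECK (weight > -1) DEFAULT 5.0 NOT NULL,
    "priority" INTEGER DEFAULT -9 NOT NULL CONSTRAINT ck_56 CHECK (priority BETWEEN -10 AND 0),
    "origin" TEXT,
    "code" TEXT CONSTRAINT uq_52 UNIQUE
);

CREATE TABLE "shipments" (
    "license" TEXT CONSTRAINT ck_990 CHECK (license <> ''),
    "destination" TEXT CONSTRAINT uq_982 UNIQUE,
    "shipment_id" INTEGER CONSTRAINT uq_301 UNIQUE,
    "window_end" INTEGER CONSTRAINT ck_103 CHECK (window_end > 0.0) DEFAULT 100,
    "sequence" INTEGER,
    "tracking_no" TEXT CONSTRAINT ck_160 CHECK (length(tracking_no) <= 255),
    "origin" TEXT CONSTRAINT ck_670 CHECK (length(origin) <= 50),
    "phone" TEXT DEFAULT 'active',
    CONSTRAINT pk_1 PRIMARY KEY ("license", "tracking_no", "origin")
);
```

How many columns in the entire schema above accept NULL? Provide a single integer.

routes: 7 nullable (license, address, name, route_id, plate, priority, lon — PK none and explicit NOT NULL columns excluded).
drivers: 5 nullable (sequence, lat, fuel, capacity, window_start — PK (license, driver_id) and explicit NOT NULL columns excluded).
stops: 5 nullable (address, lon, name, origin, code — PK none and explicit NOT NULL columns excluded).
shipments: 5 nullable (destination, shipment_id, window_end, sequence, phone — PK (license, tracking_no, origin) and explicit NOT NULL columns excluded).
Total: 7 + 5 + 5 + 5 = 22.

22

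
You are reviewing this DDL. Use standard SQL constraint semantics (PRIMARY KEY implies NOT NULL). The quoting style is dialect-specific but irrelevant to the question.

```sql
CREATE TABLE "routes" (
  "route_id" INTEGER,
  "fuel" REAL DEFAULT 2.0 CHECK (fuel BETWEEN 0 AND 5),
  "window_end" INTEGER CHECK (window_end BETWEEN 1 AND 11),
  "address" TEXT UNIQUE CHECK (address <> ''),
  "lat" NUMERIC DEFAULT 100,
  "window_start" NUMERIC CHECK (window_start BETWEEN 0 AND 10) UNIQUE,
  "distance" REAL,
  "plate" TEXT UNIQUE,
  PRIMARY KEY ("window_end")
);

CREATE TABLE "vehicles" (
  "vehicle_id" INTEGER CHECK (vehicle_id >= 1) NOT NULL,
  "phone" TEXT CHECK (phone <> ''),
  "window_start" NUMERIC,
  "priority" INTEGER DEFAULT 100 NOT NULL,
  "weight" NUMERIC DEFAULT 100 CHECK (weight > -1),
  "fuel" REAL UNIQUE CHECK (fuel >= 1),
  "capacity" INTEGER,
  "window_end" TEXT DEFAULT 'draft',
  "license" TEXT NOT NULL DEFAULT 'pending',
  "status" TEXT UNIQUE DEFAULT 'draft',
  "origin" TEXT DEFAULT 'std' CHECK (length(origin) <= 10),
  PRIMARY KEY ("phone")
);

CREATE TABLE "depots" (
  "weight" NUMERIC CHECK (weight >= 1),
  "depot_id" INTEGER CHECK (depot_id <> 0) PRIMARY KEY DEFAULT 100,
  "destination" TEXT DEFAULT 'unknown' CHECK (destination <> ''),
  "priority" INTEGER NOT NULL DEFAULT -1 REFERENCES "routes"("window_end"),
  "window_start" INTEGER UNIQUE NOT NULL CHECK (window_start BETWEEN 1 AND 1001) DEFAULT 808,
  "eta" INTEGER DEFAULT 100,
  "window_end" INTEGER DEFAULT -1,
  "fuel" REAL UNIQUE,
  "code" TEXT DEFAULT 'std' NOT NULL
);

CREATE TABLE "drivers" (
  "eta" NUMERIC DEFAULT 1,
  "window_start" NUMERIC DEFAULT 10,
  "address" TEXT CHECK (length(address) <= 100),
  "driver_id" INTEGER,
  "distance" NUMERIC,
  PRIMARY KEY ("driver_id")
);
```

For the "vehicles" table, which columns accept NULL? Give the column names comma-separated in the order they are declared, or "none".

window_start, weight, fuel, capacity, window_end, status, origin

- vehicle_id: declared NOT NULL → not nullable.
- phone: part of the PRIMARY KEY, which implies NOT NULL → not nullable.
- window_start: no NOT NULL constraint applies → nullable.
- priority: declared NOT NULL → not nullable.
- weight: CHECK does not forbid NULL (a CHECK constraint passes when its expression is NULL) → nullable.
- fuel: CHECK does not forbid NULL (a CHECK constraint passes when its expression is NULL) → nullable.
- capacity: no NOT NULL constraint applies → nullable.
- window_end: DEFAULT only fills an omitted column; an explicit NULL is still allowed → nullable.
- license: declared NOT NULL → not nullable.
- status: UNIQUE does not imply NOT NULL → nullable.
- origin: CHECK does not forbid NULL (a CHECK constraint passes when its expression is NULL) → nullable.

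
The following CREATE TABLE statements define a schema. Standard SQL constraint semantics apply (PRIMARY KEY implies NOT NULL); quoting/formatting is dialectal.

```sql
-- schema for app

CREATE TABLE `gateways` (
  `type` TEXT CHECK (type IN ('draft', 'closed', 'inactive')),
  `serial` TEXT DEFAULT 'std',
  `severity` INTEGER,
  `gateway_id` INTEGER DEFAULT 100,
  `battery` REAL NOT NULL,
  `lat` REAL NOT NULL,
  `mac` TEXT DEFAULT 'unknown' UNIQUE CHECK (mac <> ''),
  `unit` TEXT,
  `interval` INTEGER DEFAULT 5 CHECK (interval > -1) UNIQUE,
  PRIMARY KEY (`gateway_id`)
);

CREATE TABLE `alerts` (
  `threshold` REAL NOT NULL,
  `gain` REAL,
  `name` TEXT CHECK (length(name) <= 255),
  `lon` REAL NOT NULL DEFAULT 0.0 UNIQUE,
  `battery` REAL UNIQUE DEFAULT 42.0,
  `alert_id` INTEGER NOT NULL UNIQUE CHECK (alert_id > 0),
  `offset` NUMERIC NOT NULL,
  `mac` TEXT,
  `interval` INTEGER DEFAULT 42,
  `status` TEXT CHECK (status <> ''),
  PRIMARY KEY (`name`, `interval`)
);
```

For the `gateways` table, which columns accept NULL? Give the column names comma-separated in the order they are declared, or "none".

- type: CHECK does not forbid NULL (a CHECK constraint passes when its expression is NULL) → nullable.
- serial: DEFAULT only fills an omitted column; an explicit NULL is still allowed → nullable.
- severity: no NOT NULL constraint applies → nullable.
- gateway_id: part of the PRIMARY KEY, which implies NOT NULL → not nullable.
- battery: declared NOT NULL → not nullable.
- lat: declared NOT NULL → not nullable.
- mac: CHECK does not forbid NULL (a CHECK constraint passes when its expression is NULL) → nullable.
- unit: no NOT NULL constraint applies → nullable.
- interval: CHECK does not forbid NULL (a CHECK constraint passes when its expression is NULL) → nullable.

type, serial, severity, mac, unit, interval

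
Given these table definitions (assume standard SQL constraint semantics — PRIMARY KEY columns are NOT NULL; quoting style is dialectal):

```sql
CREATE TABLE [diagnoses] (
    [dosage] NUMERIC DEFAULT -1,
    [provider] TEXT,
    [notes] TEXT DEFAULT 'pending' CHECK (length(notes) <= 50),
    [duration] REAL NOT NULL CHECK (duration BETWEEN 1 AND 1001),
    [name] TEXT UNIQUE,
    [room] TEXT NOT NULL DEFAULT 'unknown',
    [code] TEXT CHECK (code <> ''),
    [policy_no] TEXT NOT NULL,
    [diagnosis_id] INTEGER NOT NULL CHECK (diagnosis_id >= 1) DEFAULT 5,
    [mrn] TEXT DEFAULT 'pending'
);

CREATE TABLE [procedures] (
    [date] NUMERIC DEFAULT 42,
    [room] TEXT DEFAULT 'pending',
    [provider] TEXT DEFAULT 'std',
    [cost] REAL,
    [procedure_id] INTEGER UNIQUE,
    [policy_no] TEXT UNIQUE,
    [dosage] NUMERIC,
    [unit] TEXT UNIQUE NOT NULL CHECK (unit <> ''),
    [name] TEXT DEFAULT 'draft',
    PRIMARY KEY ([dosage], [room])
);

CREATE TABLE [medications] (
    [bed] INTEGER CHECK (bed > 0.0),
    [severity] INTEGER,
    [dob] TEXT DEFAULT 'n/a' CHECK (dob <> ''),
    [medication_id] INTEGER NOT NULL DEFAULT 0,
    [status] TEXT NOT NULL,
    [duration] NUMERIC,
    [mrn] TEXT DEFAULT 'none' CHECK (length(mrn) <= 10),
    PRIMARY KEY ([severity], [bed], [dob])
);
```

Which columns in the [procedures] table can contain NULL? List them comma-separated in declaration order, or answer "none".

- date: DEFAULT only fills an omitted column; an explicit NULL is still allowed → nullable.
- room: part of the PRIMARY KEY, which implies NOT NULL → not nullable.
- provider: DEFAULT only fills an omitted column; an explicit NULL is still allowed → nullable.
- cost: no NOT NULL constraint applies → nullable.
- procedure_id: UNIQUE does not imply NOT NULL → nullable.
- policy_no: UNIQUE does not imply NOT NULL → nullable.
- dosage: part of the PRIMARY KEY, which implies NOT NULL → not nullable.
- unit: declared NOT NULL → not nullable.
- name: DEFAULT only fills an omitted column; an explicit NULL is still allowed → nullable.

date, provider, cost, procedure_id, policy_no, name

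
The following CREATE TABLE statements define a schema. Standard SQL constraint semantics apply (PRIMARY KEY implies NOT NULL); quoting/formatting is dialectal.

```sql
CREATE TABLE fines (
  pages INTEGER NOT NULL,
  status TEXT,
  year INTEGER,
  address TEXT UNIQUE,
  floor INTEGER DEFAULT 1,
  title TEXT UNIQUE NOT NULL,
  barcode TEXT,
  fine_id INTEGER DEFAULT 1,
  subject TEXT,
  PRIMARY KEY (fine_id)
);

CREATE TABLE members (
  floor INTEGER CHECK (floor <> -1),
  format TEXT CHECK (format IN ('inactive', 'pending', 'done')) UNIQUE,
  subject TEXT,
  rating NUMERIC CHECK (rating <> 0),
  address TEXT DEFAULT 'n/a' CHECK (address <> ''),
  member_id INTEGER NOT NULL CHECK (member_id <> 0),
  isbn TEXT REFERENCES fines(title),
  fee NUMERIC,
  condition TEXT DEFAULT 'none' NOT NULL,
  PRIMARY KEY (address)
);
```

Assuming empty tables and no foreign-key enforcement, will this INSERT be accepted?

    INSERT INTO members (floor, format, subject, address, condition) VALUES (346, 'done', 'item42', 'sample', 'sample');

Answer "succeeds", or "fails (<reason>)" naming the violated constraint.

fails (NOT NULL on member_id)

member_id is omitted from the column list and has no DEFAULT, so it would receive NULL.
But member_id is declared NOT NULL.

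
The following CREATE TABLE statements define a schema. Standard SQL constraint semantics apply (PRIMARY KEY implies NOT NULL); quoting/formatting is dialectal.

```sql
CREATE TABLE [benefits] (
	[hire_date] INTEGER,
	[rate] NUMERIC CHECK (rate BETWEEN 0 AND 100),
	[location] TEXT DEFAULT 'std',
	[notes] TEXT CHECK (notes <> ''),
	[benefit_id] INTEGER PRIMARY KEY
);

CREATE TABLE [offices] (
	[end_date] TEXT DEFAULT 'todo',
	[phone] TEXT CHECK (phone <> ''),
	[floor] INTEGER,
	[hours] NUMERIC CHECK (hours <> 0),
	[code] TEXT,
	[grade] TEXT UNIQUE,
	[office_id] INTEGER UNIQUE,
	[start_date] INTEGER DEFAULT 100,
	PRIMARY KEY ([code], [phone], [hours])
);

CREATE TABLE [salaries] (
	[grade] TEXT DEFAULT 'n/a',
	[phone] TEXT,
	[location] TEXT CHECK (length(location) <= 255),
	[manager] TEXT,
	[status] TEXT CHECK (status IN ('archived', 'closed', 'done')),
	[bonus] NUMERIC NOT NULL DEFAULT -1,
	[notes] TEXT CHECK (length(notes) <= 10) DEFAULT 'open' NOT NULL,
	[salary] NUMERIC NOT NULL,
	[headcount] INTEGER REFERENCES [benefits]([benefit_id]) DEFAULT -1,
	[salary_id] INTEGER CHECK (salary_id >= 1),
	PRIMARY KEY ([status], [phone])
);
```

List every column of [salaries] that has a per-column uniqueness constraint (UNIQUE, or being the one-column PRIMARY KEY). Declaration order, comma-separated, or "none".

- grade: no UNIQUE or single-column PK constraint.
- phone: part of a composite PRIMARY KEY — only the tuple is unique, not this column on its own.
- location: no UNIQUE or single-column PK constraint.
- manager: no UNIQUE or single-column PK constraint.
- status: part of a composite PRIMARY KEY — only the tuple is unique, not this column on its own.
- bonus: no UNIQUE or single-column PK constraint.
- notes: no UNIQUE or single-column PK constraint.
- salary: no UNIQUE or single-column PK constraint.
- headcount: no UNIQUE or single-column PK constraint.
- salary_id: no UNIQUE or single-column PK constraint.

none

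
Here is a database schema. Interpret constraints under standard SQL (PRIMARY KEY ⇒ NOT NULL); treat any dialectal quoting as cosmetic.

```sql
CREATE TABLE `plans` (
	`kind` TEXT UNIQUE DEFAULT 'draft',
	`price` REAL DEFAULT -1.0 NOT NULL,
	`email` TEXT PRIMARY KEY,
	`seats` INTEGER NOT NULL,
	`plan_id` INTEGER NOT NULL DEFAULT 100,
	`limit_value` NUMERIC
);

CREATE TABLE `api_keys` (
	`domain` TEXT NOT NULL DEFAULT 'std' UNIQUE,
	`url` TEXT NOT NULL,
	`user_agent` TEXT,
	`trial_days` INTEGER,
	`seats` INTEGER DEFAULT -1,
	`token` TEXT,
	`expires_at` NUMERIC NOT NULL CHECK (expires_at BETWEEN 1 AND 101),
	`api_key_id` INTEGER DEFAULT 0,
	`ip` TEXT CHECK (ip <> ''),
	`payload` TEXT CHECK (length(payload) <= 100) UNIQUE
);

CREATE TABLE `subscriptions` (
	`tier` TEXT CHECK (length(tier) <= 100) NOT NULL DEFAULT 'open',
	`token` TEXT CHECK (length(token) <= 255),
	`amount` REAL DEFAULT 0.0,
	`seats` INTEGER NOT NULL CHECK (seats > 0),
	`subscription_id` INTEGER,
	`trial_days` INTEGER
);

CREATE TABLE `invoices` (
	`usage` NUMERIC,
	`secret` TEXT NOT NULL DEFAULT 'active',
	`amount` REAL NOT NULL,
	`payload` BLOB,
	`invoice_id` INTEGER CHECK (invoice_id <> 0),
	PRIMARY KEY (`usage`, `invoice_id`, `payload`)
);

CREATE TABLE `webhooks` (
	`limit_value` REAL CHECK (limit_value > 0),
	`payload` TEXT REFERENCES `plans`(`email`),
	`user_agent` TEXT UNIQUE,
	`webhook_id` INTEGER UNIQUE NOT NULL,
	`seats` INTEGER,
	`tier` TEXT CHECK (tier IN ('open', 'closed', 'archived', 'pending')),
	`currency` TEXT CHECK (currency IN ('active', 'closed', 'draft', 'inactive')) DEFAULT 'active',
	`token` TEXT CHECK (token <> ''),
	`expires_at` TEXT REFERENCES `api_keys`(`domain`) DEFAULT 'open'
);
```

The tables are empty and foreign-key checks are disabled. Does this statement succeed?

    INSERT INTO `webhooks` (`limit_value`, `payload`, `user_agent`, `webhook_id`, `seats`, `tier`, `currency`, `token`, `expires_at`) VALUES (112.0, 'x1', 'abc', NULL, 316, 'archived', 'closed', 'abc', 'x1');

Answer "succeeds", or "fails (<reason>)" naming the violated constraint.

fails (NOT NULL on webhook_id)

webhook_id is explicitly set to NULL, but webhook_id is declared NOT NULL.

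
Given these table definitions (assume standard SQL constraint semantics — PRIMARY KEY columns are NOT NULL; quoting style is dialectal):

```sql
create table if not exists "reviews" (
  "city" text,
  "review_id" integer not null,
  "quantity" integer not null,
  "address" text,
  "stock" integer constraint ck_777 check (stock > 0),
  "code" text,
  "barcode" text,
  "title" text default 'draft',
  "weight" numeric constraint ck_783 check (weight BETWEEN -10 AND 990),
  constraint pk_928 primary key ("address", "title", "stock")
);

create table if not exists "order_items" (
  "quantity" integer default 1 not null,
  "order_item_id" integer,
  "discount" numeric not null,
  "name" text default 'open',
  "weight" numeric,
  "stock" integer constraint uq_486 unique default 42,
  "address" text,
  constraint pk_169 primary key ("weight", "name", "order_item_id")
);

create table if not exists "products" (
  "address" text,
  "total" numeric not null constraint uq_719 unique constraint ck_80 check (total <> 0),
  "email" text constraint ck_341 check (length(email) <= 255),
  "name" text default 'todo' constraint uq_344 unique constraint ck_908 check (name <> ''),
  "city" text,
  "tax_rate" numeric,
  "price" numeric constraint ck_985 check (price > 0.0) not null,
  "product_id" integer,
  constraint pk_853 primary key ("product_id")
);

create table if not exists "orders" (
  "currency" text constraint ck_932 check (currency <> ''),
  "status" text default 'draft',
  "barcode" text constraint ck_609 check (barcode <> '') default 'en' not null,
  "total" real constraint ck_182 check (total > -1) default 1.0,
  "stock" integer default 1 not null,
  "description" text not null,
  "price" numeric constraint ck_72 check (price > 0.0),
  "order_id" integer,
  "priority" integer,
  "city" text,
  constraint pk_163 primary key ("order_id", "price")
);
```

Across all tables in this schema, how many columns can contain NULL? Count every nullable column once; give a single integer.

16

reviews: 4 nullable (city, code, barcode, weight — PK (address, title, stock) and explicit NOT NULL columns excluded).
order_items: 2 nullable (stock, address — PK (weight, name, order_item_id) and explicit NOT NULL columns excluded).
products: 5 nullable (address, email, name, city, tax_rate — PK (product_id) and explicit NOT NULL columns excluded).
orders: 5 nullable (currency, status, total, priority, city — PK (order_id, price) and explicit NOT NULL columns excluded).
Total: 4 + 2 + 5 + 5 = 16.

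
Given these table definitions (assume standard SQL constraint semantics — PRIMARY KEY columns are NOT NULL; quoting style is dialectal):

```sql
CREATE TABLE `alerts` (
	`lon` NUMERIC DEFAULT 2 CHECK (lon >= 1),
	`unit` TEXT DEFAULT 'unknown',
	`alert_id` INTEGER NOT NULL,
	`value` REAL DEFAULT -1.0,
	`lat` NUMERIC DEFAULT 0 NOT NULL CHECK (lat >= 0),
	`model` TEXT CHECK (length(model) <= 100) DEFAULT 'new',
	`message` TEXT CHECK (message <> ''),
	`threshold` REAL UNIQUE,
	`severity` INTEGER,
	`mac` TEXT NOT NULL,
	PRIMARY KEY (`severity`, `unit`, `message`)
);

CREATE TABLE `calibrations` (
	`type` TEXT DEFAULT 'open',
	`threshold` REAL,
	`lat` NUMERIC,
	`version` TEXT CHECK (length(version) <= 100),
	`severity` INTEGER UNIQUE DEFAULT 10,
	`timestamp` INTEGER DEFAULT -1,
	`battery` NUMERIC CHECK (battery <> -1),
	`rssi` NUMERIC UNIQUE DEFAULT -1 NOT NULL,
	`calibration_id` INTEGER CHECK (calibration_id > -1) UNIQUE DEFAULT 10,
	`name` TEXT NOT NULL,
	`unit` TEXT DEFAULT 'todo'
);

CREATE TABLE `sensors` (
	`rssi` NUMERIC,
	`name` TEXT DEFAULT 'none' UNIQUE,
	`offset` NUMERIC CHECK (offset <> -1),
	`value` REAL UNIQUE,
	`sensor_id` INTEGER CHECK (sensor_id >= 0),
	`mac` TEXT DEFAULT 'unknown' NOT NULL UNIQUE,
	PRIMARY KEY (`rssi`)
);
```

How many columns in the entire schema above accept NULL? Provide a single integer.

17

alerts: 4 nullable (lon, value, model, threshold — PK (severity, unit, message) and explicit NOT NULL columns excluded).
calibrations: 9 nullable (type, threshold, lat, version, severity, timestamp, battery, calibration_id, unit — PK none and explicit NOT NULL columns excluded).
sensors: 4 nullable (name, offset, value, sensor_id — PK (rssi) and explicit NOT NULL columns excluded).
Total: 4 + 9 + 4 = 17.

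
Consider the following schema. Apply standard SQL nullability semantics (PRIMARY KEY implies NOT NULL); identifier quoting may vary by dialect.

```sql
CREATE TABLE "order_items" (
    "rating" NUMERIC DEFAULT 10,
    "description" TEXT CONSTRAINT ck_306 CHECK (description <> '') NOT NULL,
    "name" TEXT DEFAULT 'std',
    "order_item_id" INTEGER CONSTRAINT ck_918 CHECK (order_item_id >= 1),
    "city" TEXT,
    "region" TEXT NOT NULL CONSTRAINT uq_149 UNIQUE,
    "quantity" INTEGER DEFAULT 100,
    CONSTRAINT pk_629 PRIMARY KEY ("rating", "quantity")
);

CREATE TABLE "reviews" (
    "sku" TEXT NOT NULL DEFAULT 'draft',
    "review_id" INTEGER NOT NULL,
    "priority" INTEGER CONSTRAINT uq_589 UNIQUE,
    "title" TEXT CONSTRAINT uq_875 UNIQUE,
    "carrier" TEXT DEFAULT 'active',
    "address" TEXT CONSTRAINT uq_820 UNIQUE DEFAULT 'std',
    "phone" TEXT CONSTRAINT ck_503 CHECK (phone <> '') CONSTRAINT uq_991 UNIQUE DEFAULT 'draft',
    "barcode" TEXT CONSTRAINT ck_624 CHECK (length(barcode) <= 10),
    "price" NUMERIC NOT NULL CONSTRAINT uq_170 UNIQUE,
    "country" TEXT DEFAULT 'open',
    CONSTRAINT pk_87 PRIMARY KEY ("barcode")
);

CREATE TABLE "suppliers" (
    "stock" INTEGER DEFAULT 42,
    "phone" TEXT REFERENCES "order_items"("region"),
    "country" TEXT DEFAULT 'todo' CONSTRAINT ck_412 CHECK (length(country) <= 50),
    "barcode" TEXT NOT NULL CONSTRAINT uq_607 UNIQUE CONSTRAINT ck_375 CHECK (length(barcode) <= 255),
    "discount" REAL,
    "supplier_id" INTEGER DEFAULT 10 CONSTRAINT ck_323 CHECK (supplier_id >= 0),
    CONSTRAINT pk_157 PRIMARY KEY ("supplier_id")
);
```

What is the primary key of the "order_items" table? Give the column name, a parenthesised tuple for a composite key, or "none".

(rating, quantity)

A table-level PRIMARY KEY clause names 2 columns: rating, quantity.
This is a composite key — the combination is unique, not each column individually.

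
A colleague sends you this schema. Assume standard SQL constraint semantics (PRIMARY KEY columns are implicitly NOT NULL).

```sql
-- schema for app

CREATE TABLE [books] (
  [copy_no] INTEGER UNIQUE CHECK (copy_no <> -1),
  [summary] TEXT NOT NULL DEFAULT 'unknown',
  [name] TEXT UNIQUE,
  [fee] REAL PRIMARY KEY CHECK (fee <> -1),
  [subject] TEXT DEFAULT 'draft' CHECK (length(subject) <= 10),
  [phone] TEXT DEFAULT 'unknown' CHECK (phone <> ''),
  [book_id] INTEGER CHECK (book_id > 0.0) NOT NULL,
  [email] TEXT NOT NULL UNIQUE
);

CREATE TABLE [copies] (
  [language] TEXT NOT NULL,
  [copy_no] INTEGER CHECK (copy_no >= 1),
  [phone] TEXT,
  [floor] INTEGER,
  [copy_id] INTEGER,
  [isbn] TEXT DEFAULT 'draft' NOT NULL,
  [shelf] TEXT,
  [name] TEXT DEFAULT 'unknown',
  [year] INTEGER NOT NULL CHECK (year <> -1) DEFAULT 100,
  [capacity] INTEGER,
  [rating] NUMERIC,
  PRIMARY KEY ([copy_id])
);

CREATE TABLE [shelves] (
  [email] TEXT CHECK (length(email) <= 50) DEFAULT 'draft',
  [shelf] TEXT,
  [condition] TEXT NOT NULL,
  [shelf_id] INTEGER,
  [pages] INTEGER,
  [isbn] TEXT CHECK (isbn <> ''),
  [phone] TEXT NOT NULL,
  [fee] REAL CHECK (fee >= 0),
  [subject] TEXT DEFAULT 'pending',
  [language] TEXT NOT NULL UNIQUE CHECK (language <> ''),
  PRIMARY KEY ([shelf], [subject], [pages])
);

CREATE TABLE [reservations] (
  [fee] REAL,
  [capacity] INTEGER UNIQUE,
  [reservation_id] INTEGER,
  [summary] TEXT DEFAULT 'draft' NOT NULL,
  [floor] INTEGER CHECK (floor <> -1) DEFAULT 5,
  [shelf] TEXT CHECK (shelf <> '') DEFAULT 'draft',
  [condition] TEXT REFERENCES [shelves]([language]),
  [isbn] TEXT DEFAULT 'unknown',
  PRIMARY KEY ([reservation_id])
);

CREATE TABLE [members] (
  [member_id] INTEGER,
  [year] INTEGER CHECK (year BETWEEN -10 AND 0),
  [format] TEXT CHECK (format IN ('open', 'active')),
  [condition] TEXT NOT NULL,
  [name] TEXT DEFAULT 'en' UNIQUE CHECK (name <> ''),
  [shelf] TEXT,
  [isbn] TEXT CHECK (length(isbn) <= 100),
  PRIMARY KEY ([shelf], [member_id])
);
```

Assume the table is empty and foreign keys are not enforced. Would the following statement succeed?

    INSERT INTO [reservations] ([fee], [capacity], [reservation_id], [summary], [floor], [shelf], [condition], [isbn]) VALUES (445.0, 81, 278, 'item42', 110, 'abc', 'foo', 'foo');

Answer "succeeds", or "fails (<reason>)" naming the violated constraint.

succeeds

NOT NULL columns: reservation_id is supplied; summary is supplied.
CHECK constraints: 110 satisfies (floor <> -1); 'abc' satisfies (shelf <> '').
No constraint is violated.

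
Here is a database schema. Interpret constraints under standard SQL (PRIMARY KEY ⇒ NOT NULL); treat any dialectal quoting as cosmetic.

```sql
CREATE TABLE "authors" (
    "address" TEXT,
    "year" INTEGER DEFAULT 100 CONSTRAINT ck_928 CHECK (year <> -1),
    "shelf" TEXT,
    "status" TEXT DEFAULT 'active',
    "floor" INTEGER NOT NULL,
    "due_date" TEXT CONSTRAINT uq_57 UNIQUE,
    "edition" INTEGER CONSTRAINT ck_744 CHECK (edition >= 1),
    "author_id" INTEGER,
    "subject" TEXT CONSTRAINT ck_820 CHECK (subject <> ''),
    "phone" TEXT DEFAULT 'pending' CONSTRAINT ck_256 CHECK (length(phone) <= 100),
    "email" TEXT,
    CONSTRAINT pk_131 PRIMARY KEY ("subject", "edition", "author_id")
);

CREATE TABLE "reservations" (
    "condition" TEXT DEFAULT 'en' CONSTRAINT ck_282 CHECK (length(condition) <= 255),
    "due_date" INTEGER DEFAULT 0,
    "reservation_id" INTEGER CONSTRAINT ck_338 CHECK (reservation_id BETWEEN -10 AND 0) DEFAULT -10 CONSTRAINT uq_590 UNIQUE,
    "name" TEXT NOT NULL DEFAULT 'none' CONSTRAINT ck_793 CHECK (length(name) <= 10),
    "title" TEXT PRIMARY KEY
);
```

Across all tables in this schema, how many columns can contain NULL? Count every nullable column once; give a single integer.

10

authors: 7 nullable (address, year, shelf, status, due_date, phone, email — PK (subject, edition, author_id) and explicit NOT NULL columns excluded).
reservations: 3 nullable (condition, due_date, reservation_id — PK (title) and explicit NOT NULL columns excluded).
Total: 7 + 3 = 10.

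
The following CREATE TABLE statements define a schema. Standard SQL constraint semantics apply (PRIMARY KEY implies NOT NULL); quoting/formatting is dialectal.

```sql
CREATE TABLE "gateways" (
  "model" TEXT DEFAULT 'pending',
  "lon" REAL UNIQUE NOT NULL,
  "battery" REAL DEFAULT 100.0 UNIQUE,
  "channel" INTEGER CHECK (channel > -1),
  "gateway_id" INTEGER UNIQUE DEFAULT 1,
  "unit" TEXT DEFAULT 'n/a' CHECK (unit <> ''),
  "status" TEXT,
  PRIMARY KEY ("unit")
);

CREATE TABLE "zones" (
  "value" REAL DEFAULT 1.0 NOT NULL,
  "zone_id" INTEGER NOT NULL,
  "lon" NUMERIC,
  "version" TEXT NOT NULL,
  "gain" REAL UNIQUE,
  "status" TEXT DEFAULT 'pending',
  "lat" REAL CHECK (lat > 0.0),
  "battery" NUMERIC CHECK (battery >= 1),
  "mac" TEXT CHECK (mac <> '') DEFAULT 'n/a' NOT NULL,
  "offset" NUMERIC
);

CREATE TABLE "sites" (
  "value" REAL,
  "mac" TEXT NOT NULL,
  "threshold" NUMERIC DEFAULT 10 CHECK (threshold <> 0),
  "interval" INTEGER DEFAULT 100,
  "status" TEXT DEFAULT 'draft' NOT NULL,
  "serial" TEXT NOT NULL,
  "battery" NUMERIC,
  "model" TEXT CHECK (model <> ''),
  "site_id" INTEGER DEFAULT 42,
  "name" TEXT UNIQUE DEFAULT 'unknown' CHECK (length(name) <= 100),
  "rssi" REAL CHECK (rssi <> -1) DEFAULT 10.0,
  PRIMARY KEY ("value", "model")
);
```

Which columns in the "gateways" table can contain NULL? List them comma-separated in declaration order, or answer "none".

- model: DEFAULT only fills an omitted column; an explicit NULL is still allowed → nullable.
- lon: declared NOT NULL → not nullable.
- battery: UNIQUE does not imply NOT NULL → nullable.
- channel: CHECK does not forbid NULL (a CHECK constraint passes when its expression is NULL) → nullable.
- gateway_id: UNIQUE does not imply NOT NULL → nullable.
- unit: part of the PRIMARY KEY, which implies NOT NULL → not nullable.
- status: no NOT NULL constraint applies → nullable.

model, battery, channel, gateway_id, status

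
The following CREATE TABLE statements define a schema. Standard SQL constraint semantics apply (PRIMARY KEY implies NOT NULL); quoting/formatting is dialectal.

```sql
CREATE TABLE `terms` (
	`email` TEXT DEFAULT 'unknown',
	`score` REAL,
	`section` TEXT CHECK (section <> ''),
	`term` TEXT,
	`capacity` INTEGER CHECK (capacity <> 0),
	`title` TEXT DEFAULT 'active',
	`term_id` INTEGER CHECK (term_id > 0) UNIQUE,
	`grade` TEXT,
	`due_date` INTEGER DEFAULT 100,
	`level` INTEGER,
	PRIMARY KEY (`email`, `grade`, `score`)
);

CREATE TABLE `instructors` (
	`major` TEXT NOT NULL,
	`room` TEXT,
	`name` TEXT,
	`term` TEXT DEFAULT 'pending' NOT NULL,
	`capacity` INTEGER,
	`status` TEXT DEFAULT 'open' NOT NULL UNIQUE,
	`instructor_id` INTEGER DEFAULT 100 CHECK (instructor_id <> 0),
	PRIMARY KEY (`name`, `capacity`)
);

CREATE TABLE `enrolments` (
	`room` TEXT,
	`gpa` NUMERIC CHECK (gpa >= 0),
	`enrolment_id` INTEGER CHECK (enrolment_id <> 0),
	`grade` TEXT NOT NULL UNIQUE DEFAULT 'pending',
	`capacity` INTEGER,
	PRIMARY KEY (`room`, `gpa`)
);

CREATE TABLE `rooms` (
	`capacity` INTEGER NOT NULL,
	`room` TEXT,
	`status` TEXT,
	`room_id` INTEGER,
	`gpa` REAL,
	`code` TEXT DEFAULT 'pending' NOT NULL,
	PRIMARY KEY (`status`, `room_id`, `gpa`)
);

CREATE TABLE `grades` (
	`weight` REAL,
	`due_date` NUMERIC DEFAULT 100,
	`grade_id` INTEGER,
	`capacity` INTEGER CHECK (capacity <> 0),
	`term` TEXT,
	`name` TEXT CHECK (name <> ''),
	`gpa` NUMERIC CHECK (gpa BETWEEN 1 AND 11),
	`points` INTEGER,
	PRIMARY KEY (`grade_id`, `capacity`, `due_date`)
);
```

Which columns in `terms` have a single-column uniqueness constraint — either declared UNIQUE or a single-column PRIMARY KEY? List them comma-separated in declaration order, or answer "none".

- email: part of a composite PRIMARY KEY — only the tuple is unique, not this column on its own.
- score: part of a composite PRIMARY KEY — only the tuple is unique, not this column on its own.
- section: no UNIQUE or single-column PK constraint.
- term: no UNIQUE or single-column PK constraint.
- capacity: no UNIQUE or single-column PK constraint.
- title: no UNIQUE or single-column PK constraint.
- term_id: declared UNIQUE → unique.
- grade: part of a composite PRIMARY KEY — only the tuple is unique, not this column on its own.
- due_date: no UNIQUE or single-column PK constraint.
- level: no UNIQUE or single-column PK constraint.

term_id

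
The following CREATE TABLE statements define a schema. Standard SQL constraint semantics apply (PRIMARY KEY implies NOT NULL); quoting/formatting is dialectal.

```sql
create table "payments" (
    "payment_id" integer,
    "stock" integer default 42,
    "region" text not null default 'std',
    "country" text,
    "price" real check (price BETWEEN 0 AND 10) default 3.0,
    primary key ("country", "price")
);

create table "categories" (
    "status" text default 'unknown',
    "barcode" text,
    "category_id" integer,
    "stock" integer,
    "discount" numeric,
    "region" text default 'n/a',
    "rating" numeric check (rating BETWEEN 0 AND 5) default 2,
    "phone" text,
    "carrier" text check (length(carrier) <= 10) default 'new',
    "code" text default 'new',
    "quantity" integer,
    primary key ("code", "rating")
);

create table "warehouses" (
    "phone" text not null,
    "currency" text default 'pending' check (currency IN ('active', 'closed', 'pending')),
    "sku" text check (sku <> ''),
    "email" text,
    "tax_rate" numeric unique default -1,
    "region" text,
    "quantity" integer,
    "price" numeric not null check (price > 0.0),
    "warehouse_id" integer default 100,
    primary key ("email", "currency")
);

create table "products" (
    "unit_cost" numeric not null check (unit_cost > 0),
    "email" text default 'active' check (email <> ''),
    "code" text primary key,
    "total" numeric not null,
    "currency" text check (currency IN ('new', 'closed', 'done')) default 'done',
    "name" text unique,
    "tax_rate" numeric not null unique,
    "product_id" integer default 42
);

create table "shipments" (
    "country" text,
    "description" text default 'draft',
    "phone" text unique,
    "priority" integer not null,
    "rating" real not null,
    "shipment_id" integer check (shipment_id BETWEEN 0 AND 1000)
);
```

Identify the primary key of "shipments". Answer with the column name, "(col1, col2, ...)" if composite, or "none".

none

No column is declared PRIMARY KEY inline, and there is no table-level PRIMARY KEY clause in shipments.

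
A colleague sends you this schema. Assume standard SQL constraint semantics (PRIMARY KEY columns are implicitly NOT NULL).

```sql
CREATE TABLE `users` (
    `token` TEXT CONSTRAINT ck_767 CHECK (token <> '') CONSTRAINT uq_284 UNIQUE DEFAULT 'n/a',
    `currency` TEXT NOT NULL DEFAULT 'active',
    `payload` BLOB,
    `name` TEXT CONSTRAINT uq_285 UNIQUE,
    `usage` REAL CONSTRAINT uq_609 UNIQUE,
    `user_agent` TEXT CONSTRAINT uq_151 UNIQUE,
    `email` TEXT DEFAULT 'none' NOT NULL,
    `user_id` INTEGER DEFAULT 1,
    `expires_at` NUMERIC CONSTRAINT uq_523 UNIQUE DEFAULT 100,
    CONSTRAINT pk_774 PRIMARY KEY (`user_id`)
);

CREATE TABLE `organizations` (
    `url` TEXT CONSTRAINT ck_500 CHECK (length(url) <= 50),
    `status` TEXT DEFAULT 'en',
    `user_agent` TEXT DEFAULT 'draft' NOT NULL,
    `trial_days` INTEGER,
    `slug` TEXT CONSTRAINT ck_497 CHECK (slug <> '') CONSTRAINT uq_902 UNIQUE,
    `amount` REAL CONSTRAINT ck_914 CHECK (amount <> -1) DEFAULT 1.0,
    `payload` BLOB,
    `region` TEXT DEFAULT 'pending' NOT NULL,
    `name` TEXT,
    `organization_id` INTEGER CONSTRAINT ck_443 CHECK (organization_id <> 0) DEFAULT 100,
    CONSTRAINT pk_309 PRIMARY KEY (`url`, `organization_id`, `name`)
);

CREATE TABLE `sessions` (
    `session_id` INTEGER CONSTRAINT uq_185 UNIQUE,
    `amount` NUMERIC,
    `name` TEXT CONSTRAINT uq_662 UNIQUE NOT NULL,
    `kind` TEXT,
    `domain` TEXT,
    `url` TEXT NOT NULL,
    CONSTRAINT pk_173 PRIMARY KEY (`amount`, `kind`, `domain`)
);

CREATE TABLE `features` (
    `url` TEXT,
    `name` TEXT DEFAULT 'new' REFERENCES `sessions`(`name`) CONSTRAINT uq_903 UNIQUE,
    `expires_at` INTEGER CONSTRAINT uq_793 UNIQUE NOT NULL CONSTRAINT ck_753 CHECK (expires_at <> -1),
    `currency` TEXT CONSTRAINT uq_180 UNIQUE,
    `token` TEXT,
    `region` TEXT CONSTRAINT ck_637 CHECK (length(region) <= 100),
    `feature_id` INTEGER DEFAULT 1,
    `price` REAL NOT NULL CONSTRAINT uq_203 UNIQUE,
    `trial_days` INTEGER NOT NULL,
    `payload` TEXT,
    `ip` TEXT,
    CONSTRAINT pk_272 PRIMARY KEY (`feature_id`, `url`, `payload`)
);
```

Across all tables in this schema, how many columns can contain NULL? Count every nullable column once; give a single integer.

users: 6 nullable (token, payload, name, usage, user_agent, expires_at — PK (user_id) and explicit NOT NULL columns excluded).
organizations: 5 nullable (status, trial_days, slug, amount, payload — PK (url, organization_id, name) and explicit NOT NULL columns excluded).
sessions: 1 nullable (session_id — PK (amount, kind, domain) and explicit NOT NULL columns excluded).
features: 5 nullable (name, currency, token, region, ip — PK (feature_id, url, payload) and explicit NOT NULL columns excluded).
Total: 6 + 5 + 1 + 5 = 17.

17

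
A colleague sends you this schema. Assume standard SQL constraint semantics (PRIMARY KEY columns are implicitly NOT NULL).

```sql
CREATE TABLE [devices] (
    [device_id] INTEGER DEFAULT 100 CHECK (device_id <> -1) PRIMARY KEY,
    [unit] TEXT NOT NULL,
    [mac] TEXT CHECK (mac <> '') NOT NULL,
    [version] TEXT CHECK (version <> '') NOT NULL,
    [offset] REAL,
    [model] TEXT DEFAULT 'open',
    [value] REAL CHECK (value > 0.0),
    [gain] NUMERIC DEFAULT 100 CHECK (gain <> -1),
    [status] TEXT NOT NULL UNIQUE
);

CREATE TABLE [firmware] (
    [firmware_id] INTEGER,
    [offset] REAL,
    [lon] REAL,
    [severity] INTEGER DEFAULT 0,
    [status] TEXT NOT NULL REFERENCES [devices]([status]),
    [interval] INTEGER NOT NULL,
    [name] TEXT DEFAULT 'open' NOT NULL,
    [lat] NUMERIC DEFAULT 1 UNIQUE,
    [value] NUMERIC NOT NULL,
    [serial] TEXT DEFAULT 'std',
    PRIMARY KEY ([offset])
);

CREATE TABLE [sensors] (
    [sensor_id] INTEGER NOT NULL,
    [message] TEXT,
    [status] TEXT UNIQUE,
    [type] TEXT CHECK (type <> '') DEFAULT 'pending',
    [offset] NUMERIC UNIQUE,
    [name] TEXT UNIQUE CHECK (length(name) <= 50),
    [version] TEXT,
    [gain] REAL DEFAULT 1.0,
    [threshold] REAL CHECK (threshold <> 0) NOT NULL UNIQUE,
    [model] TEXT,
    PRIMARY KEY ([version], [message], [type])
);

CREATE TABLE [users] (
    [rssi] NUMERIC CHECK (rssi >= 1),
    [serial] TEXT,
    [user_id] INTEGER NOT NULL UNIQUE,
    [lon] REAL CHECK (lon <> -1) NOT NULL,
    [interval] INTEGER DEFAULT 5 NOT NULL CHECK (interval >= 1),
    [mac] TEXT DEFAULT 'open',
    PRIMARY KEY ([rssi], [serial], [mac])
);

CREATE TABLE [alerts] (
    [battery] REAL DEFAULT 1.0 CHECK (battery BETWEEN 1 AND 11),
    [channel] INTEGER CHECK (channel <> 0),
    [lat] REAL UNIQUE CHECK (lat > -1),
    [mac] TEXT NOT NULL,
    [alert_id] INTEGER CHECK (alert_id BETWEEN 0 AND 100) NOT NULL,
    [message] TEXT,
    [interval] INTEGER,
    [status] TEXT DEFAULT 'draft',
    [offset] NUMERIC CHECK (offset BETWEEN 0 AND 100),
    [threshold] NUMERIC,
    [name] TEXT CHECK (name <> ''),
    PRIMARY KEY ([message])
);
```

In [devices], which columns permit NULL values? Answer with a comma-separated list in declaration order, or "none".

offset, model, value, gain

- device_id: part of the PRIMARY KEY, which implies NOT NULL → not nullable.
- unit: declared NOT NULL → not nullable.
- mac: declared NOT NULL → not nullable.
- version: declared NOT NULL → not nullable.
- offset: no NOT NULL constraint applies → nullable.
- model: DEFAULT only fills an omitted column; an explicit NULL is still allowed → nullable.
- value: CHECK does not forbid NULL (a CHECK constraint passes when its expression is NULL) → nullable.
- gain: CHECK does not forbid NULL (a CHECK constraint passes when its expression is NULL) → nullable.
- status: declared NOT NULL → not nullable.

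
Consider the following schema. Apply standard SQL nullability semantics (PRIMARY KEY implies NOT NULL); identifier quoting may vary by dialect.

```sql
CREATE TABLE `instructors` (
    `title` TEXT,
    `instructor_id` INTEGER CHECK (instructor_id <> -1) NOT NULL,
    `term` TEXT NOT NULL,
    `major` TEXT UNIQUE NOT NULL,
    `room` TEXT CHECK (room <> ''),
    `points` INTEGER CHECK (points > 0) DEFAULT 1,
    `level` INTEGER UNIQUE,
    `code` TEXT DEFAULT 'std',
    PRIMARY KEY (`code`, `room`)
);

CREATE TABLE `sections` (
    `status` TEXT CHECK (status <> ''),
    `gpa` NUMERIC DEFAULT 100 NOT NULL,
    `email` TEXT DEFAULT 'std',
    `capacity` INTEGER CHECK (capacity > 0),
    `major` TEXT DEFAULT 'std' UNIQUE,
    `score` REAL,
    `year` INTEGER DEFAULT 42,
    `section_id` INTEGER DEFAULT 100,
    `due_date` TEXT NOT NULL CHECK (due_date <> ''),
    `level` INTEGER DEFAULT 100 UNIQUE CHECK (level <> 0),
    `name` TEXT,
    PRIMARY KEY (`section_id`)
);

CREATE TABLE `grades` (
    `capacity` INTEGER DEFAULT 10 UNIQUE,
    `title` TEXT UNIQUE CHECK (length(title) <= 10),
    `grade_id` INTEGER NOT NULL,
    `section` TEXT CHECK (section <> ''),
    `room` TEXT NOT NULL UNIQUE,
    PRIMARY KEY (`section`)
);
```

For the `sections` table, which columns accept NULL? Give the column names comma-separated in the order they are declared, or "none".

- status: CHECK does not forbid NULL (a CHECK constraint passes when its expression is NULL) → nullable.
- gpa: declared NOT NULL → not nullable.
- email: DEFAULT only fills an omitted column; an explicit NULL is still allowed → nullable.
- capacity: CHECK does not forbid NULL (a CHECK constraint passes when its expression is NULL) → nullable.
- major: UNIQUE does not imply NOT NULL → nullable.
- score: no NOT NULL constraint applies → nullable.
- year: DEFAULT only fills an omitted column; an explicit NULL is still allowed → nullable.
- section_id: part of the PRIMARY KEY, which implies NOT NULL → not nullable.
- due_date: declared NOT NULL → not nullable.
- level: CHECK does not forbid NULL (a CHECK constraint passes when its expression is NULL) → nullable.
- name: no NOT NULL constraint applies → nullable.

status, email, capacity, major, score, year, level, name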